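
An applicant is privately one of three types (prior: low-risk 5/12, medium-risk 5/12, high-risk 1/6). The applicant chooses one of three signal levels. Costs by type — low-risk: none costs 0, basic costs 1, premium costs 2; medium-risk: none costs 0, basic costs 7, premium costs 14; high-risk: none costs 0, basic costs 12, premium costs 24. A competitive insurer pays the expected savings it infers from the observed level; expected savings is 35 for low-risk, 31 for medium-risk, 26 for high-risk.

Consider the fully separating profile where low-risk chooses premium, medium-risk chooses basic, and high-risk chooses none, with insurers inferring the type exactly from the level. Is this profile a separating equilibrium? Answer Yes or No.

Separating rebates: premium → 35, basic → 31, none → 26.
low-risk (assigned premium): none: 26 − 0 = 26; basic: 31 − 1 = 30; premium: 35 − 2 = 33. low-risk stays.
medium-risk (assigned basic): none: 26 − 0 = 26; basic: 31 − 7 = 24; premium: 35 − 14 = 21. medium-risk prefers none.
high-risk (assigned none): none: 26 − 0 = 26; basic: 31 − 12 = 19; premium: 35 − 24 = 11. high-risk stays.
At least one type deviates; the separating profile fails.

No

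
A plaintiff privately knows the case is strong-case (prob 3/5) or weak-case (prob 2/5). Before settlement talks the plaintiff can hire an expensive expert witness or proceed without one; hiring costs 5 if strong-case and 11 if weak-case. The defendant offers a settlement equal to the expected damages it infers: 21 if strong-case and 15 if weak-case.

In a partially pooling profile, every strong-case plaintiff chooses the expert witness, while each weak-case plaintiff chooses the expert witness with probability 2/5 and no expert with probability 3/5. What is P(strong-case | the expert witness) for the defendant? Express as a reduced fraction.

15/19

P(the expert witness) = (3/5)·1 + (2/5)·(2/5) = 19/25.
By Bayes' rule, P(strong-case | the expert witness) = (3/5) / (19/25) = 15/19.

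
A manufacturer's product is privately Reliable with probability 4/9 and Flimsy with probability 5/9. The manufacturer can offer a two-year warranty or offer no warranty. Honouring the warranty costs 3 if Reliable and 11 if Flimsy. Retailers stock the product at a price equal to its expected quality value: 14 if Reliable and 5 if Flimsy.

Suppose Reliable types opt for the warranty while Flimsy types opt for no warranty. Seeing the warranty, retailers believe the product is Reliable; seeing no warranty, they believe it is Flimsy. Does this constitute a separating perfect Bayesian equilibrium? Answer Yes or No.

Under these beliefs, the warranty earns price 14 and no warranty earns price 5.
Reliable: the warranty nets 14 − 3 = 11; no warranty nets 5. Reliable prefers the warranty.
Flimsy: the warranty nets 14 − 11 = 3; no warranty nets 5. Flimsy prefers no warranty.
Neither type deviates, so the separating profile is an equilibrium.

Yes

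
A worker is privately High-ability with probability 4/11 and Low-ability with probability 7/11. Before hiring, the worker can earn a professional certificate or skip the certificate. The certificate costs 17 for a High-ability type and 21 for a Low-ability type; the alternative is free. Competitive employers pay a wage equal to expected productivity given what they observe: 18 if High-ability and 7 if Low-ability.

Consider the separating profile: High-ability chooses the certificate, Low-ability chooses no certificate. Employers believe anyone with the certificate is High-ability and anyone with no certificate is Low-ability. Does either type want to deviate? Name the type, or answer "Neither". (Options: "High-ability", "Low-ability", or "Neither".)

The certificate pays 18; no certificate pays 7.
High-ability: assigned the certificate, nets 18 − 17 = 1; deviating to no certificate nets 7.
Low-ability: assigned no certificate, nets 7; deviating to the certificate nets 18 − 21 = -3.
The High-ability type gains 6 by deviating.

High-ability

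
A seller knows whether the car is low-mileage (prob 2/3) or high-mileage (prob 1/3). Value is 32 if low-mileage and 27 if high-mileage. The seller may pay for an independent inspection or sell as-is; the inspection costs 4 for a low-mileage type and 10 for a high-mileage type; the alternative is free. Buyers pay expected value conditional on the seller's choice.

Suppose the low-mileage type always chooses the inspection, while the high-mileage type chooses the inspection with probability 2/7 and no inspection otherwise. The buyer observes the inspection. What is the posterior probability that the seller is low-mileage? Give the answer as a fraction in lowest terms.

7/8

P(the inspection) = (2/3)·1 + (1/3)·(2/7) = 16/21.
By Bayes' rule, P(low-mileage | the inspection) = (2/3) / (16/21) = 7/8.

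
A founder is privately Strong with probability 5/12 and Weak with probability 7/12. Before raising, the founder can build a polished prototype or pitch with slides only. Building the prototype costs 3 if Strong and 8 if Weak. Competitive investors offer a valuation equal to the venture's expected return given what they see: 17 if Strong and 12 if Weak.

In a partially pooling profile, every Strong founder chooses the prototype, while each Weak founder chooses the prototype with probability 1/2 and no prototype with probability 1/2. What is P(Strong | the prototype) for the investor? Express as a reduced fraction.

P(the prototype) = (5/12)·1 + (7/12)·(1/2) = 17/24.
By Bayes' rule, P(Strong | the prototype) = (5/12) / (17/24) = 10/17.

10/17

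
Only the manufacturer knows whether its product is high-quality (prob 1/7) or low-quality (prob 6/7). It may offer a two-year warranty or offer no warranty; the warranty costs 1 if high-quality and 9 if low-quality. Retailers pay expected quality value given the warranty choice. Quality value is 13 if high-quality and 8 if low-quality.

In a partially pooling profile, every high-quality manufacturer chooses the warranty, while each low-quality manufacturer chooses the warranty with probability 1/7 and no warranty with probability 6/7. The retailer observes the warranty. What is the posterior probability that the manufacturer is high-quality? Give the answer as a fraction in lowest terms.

P(the warranty) = (1/7)·1 + (6/7)·(1/7) = 13/49.
By Bayes' rule, P(high-quality | the warranty) = (1/7) / (13/49) = 7/13.

7/13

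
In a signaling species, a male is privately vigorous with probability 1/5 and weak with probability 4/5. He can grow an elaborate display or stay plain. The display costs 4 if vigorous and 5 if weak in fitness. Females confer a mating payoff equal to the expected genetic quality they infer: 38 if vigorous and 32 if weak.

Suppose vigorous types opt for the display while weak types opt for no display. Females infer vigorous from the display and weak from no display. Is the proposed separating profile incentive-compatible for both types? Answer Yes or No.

No

Under these beliefs, the display earns mating payoff 38 and no display earns mating payoff 32.
vigorous: the display nets 38 − 4 = 34; no display nets 32. vigorous prefers the display.
weak: the display nets 38 − 5 = 33; no display nets 32. weak would deviate to the display.
weak has a profitable deviation, so the profile is not an equilibrium.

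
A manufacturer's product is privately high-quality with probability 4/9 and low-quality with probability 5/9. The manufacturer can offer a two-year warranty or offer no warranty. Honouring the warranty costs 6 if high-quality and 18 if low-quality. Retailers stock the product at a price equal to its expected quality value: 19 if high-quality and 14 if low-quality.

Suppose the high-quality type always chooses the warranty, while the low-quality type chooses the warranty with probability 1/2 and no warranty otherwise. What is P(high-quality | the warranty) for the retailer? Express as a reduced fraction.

8/13

P(the warranty) = (4/9)·1 + (5/9)·(1/2) = 13/18.
By Bayes' rule, P(high-quality | the warranty) = (4/9) / (13/18) = 8/13.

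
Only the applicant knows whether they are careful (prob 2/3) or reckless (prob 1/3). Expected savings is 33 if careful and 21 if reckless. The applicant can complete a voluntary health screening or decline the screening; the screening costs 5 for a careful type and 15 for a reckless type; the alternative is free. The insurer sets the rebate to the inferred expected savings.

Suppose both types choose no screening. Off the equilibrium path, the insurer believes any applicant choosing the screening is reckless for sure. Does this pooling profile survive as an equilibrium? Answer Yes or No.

Yes

On path, the insurer holds the prior and pays 2/3·33 + 1/3·21 = 29. Off path (the screening), believing reckless, it pays 21.
careful: no screening nets 29; the screening nets 21 − 5 = 16. careful stays.
reckless: no screening nets 29; the screening nets 21 − 15 = 6. reckless stays.
No type deviates, so pooling is sustained.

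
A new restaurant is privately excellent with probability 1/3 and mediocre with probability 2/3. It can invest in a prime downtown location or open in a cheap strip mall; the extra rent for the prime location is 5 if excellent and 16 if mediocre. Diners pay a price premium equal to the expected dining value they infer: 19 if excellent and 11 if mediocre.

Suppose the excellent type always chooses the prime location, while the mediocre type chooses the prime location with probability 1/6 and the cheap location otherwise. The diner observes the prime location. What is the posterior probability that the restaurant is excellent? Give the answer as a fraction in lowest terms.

P(the prime location) = (1/3)·1 + (2/3)·(1/6) = 4/9.
By Bayes' rule, P(excellent | the prime location) = (1/3) / (4/9) = 3/4.

3/4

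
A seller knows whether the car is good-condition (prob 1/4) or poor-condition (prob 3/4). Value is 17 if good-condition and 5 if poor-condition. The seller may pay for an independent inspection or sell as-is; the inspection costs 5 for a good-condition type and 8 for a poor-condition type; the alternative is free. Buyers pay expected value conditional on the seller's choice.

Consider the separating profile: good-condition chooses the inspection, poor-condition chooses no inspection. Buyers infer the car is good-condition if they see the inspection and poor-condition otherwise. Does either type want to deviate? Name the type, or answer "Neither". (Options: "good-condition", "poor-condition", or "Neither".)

The inspection pays 17; no inspection pays 5.
good-condition: assigned the inspection, nets 17 − 5 = 12; deviating to no inspection nets 5.
poor-condition: assigned no inspection, nets 5; deviating to the inspection nets 17 − 8 = 9.
The poor-condition type gains 4 by deviating.

poor-condition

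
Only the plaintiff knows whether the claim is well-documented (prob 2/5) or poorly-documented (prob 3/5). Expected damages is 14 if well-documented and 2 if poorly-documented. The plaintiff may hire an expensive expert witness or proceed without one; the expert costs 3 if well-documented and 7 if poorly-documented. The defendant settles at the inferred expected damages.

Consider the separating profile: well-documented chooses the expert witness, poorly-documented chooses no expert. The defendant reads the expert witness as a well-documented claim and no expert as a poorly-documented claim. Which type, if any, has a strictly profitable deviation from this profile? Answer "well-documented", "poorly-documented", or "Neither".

The expert witness pays 14; no expert pays 2.
well-documented: assigned the expert witness, nets 14 − 3 = 11; deviating to no expert nets 2.
poorly-documented: assigned no expert, nets 2; deviating to the expert witness nets 14 − 7 = 7.
The poorly-documented type gains 5 by deviating.

poorly-documented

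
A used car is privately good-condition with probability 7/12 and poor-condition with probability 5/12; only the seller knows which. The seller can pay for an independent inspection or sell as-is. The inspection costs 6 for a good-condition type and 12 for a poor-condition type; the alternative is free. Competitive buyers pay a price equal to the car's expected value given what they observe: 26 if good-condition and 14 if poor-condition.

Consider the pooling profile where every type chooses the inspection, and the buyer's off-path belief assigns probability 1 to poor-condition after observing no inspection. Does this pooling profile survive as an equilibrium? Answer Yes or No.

No

On path, the buyer holds the prior and pays 7/12·26 + 5/12·14 = 21. Off path (no inspection), believing poor-condition, it pays 14.
good-condition: the inspection nets 21 − 6 = 15; no inspection nets 14. good-condition stays.
poor-condition: the inspection nets 21 − 12 = 9; no inspection nets 14. poor-condition would deviate.
A type deviates, so pooling fails.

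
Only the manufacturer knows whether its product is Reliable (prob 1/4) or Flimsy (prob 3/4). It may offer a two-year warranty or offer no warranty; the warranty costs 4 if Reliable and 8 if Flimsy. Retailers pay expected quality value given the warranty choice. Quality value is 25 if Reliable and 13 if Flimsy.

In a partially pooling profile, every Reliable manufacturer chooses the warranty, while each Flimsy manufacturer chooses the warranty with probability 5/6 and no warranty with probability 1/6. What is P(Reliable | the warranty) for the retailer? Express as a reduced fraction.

P(the warranty) = (1/4)·1 + (3/4)·(5/6) = 7/8.
By Bayes' rule, P(Reliable | the warranty) = (1/4) / (7/8) = 2/7.

2/7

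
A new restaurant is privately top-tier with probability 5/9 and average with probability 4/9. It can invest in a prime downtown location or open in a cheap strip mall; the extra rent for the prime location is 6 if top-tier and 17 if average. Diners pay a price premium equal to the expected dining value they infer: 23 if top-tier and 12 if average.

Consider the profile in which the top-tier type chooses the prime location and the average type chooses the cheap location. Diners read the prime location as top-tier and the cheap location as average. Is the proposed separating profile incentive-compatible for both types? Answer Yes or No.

Under these beliefs, the prime location earns price premium 23 and the cheap location earns price premium 12.
top-tier: the prime location nets 23 − 6 = 17; the cheap location nets 12. top-tier prefers the prime location.
average: the prime location nets 23 − 17 = 6; the cheap location nets 12. average prefers the cheap location.
Neither type deviates, so the separating profile is an equilibrium.

Yes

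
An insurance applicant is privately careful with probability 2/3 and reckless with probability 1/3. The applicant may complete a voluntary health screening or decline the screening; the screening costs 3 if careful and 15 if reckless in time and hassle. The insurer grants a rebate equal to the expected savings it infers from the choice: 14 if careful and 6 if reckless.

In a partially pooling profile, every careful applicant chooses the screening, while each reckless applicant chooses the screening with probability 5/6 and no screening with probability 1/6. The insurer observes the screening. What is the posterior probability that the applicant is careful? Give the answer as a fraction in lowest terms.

P(the screening) = (2/3)·1 + (1/3)·(5/6) = 17/18.
By Bayes' rule, P(careful | the screening) = (2/3) / (17/18) = 12/17.

12/17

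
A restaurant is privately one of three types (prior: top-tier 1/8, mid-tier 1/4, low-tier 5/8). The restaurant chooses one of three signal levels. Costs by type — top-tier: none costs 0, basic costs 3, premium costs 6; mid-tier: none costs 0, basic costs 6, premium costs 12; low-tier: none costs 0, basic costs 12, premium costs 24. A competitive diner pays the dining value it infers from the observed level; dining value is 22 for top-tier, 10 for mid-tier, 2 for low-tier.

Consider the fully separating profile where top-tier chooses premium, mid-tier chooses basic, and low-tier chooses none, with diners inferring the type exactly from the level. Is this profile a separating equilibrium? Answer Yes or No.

No

Separating price premiums: premium → 22, basic → 10, none → 2.
top-tier (assigned premium): none: 2 − 0 = 2; basic: 10 − 3 = 7; premium: 22 − 6 = 16. top-tier stays.
mid-tier (assigned basic): none: 2 − 0 = 2; basic: 10 − 6 = 4; premium: 22 − 12 = 10. mid-tier prefers premium.
low-tier (assigned none): none: 2 − 0 = 2; basic: 10 − 12 = -2; premium: 22 − 24 = -2. low-tier stays.
At least one type deviates; the separating profile fails.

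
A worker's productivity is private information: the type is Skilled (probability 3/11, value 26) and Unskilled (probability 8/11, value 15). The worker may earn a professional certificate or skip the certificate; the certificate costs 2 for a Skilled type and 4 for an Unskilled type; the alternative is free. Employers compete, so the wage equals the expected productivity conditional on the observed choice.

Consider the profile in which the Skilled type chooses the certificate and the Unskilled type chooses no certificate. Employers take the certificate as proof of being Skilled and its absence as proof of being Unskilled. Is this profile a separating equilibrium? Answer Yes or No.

Under these beliefs, the certificate earns wage 26 and no certificate earns wage 15.
Skilled: the certificate nets 26 − 2 = 24; no certificate nets 15. Skilled prefers the certificate.
Unskilled: the certificate nets 26 − 4 = 22; no certificate nets 15. Unskilled would deviate to the certificate.
Unskilled has a profitable deviation, so the profile is not an equilibrium.

No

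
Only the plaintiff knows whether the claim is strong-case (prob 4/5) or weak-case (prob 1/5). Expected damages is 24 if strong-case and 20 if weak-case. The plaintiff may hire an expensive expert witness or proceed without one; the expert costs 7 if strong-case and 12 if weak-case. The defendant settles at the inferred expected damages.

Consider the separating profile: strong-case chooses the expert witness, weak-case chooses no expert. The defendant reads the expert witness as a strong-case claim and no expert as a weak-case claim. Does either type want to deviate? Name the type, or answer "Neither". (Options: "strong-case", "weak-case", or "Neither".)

strong-case

The expert witness pays 24; no expert pays 20.
strong-case: assigned the expert witness, nets 24 − 7 = 17; deviating to no expert nets 20.
weak-case: assigned no expert, nets 20; deviating to the expert witness nets 24 − 12 = 12.
The strong-case type gains 3 by deviating.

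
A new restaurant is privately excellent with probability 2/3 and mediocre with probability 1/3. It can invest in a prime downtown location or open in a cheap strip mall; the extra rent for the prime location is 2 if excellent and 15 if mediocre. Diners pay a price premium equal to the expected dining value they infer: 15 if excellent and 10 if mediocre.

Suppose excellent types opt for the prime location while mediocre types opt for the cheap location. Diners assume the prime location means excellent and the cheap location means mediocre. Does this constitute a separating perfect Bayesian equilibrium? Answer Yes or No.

Under these beliefs, the prime location earns price premium 15 and the cheap location earns price premium 10.
excellent: the prime location nets 15 − 2 = 13; the cheap location nets 10. excellent prefers the prime location.
mediocre: the prime location nets 15 − 15 = 0; the cheap location nets 10. mediocre prefers the cheap location.
Neither type deviates, so the separating profile is an equilibrium.

Yes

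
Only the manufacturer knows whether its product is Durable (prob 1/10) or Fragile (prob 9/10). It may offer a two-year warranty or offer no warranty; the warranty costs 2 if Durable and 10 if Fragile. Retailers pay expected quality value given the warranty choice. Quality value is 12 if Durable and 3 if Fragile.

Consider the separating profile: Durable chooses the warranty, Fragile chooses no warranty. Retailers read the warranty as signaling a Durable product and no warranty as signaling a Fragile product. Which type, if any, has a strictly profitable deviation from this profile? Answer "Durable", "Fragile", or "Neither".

The warranty pays 12; no warranty pays 3.
Durable: assigned the warranty, nets 12 − 2 = 10; deviating to no warranty nets 3.
Fragile: assigned no warranty, nets 3; deviating to the warranty nets 12 − 10 = 2.
Both types strictly prefer their assigned action; no profitable deviation.

Neither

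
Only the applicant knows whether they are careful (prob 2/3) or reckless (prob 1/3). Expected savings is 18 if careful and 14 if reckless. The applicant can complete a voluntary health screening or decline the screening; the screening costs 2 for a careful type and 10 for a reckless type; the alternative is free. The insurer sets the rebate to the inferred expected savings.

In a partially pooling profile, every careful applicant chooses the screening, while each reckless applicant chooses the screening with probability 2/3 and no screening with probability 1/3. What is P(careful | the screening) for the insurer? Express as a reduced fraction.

P(the screening) = (2/3)·1 + (1/3)·(2/3) = 8/9.
By Bayes' rule, P(careful | the screening) = (2/3) / (8/9) = 3/4.

3/4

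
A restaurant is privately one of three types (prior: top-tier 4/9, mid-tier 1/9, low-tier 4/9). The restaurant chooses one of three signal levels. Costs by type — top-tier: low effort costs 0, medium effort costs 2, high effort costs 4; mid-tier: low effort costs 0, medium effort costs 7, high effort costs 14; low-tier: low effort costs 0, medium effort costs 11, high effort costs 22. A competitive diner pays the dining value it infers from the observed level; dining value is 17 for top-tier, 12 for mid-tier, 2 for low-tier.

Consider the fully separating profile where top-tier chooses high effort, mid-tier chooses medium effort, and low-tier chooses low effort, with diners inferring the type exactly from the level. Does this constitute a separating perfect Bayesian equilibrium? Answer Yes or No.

Separating price premiums: high effort → 17, medium effort → 12, low effort → 2.
top-tier (assigned high effort): low effort: 2 − 0 = 2; medium effort: 12 − 2 = 10; high effort: 17 − 4 = 13. top-tier stays.
mid-tier (assigned medium effort): low effort: 2 − 0 = 2; medium effort: 12 − 7 = 5; high effort: 17 − 14 = 3. mid-tier stays.
low-tier (assigned low effort): low effort: 2 − 0 = 2; medium effort: 12 − 11 = 1; high effort: 17 − 22 = -5. low-tier stays.
Every type prefers its assigned level; separation holds.

Yes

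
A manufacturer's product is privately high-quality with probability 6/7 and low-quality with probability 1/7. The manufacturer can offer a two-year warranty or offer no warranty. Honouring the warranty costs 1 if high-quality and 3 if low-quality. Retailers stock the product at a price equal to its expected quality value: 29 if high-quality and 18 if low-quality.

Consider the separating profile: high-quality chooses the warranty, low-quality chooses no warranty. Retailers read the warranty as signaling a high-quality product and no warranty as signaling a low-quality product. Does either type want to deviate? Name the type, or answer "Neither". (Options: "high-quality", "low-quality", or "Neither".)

The warranty pays 29; no warranty pays 18.
high-quality: assigned the warranty, nets 29 − 1 = 28; deviating to no warranty nets 18.
low-quality: assigned no warranty, nets 18; deviating to the warranty nets 29 − 3 = 26.
The low-quality type gains 8 by deviating.

low-quality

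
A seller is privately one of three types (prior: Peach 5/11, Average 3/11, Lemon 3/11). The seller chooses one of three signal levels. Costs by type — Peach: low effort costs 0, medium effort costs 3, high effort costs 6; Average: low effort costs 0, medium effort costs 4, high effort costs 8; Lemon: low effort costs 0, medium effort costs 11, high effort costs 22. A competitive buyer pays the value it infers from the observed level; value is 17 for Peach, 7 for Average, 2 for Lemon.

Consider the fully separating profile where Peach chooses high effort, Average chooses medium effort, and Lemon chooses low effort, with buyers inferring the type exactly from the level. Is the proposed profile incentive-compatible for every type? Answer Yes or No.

No

Separating prices: high effort → 17, medium effort → 7, low effort → 2.
Peach (assigned high effort): low effort: 2 − 0 = 2; medium effort: 7 − 3 = 4; high effort: 17 − 6 = 11. Peach stays.
Average (assigned medium effort): low effort: 2 − 0 = 2; medium effort: 7 − 4 = 3; high effort: 17 − 8 = 9. Average prefers high effort.
Lemon (assigned low effort): low effort: 2 − 0 = 2; medium effort: 7 − 11 = -4; high effort: 17 − 22 = -5. Lemon stays.
At least one type deviates; the separating profile fails.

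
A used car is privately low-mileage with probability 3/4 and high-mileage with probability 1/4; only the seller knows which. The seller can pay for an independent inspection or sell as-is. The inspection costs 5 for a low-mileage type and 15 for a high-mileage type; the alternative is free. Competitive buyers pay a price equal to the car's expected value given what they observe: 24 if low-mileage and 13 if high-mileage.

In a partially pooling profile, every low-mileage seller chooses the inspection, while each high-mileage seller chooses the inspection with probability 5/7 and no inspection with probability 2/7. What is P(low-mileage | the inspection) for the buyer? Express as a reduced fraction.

21/26

P(the inspection) = (3/4)·1 + (1/4)·(5/7) = 13/14.
By Bayes' rule, P(low-mileage | the inspection) = (3/4) / (13/14) = 21/26.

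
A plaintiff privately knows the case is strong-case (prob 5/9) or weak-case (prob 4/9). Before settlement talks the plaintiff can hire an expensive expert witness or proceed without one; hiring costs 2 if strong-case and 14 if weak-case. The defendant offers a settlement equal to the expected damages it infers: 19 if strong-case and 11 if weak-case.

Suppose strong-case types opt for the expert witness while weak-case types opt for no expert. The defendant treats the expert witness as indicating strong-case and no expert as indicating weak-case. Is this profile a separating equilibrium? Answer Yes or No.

Under these beliefs, the expert witness earns settlement 19 and no expert earns settlement 11.
strong-case: the expert witness nets 19 − 2 = 17; no expert nets 11. strong-case prefers the expert witness.
weak-case: the expert witness nets 19 − 14 = 5; no expert nets 11. weak-case prefers no expert.
Neither type deviates, so the separating profile is an equilibrium.

Yes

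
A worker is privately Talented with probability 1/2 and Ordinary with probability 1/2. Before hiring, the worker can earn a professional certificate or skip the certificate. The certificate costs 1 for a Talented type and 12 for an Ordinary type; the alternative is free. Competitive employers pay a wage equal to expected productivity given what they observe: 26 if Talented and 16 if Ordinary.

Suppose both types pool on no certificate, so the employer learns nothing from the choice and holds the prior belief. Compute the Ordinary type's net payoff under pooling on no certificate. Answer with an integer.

21

Pooled wage = 1/2·26 + 1/2·16 = 21.
Ordinary pays no cost for no certificate, so net payoff = 21.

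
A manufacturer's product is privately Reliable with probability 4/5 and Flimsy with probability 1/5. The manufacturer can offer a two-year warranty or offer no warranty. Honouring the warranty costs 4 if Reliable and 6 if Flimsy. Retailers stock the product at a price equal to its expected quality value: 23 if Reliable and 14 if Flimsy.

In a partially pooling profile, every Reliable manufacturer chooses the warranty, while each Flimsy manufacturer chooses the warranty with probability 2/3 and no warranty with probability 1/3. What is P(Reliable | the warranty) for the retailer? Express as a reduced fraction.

P(the warranty) = (4/5)·1 + (1/5)·(2/3) = 14/15.
By Bayes' rule, P(Reliable | the warranty) = (4/5) / (14/15) = 6/7.

6/7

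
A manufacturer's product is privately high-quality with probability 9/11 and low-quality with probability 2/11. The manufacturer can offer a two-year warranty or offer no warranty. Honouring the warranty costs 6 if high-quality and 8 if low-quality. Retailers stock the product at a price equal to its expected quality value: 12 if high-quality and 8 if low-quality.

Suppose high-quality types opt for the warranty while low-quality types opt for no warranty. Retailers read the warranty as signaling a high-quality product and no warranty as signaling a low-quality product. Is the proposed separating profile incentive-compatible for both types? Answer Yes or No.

No

Under these beliefs, the warranty earns price 12 and no warranty earns price 8.
high-quality: the warranty nets 12 − 6 = 6; no warranty nets 8. high-quality would deviate to no warranty.
low-quality: the warranty nets 12 − 8 = 4; no warranty nets 8. low-quality prefers no warranty.
high-quality has a profitable deviation, so the profile is not an equilibrium.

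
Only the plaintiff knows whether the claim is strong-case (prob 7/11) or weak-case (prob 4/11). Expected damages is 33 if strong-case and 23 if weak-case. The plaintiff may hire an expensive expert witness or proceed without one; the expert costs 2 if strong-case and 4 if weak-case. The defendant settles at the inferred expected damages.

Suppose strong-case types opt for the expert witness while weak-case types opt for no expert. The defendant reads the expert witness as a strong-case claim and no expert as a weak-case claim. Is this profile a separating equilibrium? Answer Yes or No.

Under these beliefs, the expert witness earns settlement 33 and no expert earns settlement 23.
strong-case: the expert witness nets 33 − 2 = 31; no expert nets 23. strong-case prefers the expert witness.
weak-case: the expert witness nets 33 − 4 = 29; no expert nets 23. weak-case would deviate to the expert witness.
weak-case has a profitable deviation, so the profile is not an equilibrium.

No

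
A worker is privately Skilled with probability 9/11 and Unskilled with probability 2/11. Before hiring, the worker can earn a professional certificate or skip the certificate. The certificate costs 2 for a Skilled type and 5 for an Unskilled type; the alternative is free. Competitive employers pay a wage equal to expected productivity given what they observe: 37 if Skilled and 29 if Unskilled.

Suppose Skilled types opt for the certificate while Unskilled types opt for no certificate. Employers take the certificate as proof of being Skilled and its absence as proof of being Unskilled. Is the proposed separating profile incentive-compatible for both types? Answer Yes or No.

No

Under these beliefs, the certificate earns wage 37 and no certificate earns wage 29.
Skilled: the certificate nets 37 − 2 = 35; no certificate nets 29. Skilled prefers the certificate.
Unskilled: the certificate nets 37 − 5 = 32; no certificate nets 29. Unskilled would deviate to the certificate.
Unskilled has a profitable deviation, so the profile is not an equilibrium.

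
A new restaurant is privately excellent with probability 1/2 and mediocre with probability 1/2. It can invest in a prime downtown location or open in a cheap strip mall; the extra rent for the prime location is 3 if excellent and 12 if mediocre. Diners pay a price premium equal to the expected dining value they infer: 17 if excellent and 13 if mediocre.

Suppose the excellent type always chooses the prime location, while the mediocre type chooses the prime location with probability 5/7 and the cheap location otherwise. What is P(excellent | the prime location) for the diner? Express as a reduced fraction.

P(the prime location) = (1/2)·1 + (1/2)·(5/7) = 6/7.
By Bayes' rule, P(excellent | the prime location) = (1/2) / (6/7) = 7/12.

7/12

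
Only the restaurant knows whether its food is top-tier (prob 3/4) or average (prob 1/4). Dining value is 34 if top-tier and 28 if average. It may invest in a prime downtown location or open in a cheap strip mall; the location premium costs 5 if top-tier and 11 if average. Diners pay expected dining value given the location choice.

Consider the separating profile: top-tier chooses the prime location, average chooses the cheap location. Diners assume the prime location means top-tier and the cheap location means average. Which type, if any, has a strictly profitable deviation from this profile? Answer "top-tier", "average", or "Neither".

The prime location pays 34; the cheap location pays 28.
top-tier: assigned the prime location, nets 34 − 5 = 29; deviating to the cheap location nets 28.
average: assigned the cheap location, nets 28; deviating to the prime location nets 34 − 11 = 23.
Both types strictly prefer their assigned action; no profitable deviation.

Neither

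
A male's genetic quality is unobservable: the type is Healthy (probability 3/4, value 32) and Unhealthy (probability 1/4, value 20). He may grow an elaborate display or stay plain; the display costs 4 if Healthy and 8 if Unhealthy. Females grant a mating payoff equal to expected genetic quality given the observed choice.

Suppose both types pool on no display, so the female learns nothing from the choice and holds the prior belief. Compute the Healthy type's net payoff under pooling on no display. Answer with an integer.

Pooled mating payoff = 3/4·32 + 1/4·20 = 29.
Healthy pays no cost for no display, so net payoff = 29.

29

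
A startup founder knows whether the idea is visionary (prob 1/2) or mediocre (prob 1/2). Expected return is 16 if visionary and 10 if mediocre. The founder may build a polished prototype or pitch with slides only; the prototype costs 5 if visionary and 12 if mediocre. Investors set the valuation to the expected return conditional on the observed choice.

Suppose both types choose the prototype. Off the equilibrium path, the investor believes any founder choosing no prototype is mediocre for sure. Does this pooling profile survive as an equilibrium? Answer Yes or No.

On path, the investor holds the prior and pays 1/2·16 + 1/2·10 = 13. Off path (no prototype), believing mediocre, it pays 10.
visionary: the prototype nets 13 − 5 = 8; no prototype nets 10. visionary would deviate.
mediocre: the prototype nets 13 − 12 = 1; no prototype nets 10. mediocre would deviate.
A type deviates, so pooling fails.

No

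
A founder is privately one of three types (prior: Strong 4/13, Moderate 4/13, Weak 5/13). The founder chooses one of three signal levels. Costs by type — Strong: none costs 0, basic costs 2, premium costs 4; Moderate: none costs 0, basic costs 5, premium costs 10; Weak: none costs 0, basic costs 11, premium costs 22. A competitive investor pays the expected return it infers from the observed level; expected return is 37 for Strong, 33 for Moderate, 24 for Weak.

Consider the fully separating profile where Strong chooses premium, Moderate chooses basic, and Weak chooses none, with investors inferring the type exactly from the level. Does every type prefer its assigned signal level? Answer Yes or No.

Separating valuations: premium → 37, basic → 33, none → 24.
Strong (assigned premium): none: 24 − 0 = 24; basic: 33 − 2 = 31; premium: 37 − 4 = 33. Strong stays.
Moderate (assigned basic): none: 24 − 0 = 24; basic: 33 − 5 = 28; premium: 37 − 10 = 27. Moderate stays.
Weak (assigned none): none: 24 − 0 = 24; basic: 33 − 11 = 22; premium: 37 − 22 = 15. Weak stays.
Every type prefers its assigned level; separation holds.

Yes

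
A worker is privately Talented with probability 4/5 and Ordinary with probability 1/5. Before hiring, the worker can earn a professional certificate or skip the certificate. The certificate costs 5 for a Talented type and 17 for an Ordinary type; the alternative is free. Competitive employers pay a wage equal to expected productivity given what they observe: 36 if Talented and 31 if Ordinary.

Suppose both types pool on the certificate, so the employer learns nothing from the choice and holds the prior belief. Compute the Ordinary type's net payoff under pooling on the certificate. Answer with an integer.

18

Pooled wage = 4/5·36 + 1/5·31 = 35.
Ordinary pays cost 17 for the certificate, so net payoff = 35 − 17 = 18.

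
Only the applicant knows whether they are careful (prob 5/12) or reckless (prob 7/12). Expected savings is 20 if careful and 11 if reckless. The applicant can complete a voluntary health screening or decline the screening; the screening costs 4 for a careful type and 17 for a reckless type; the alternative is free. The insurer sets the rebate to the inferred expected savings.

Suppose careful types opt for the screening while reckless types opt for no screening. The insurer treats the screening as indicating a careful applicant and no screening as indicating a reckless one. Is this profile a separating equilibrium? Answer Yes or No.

Yes

Under these beliefs, the screening earns rebate 20 and no screening earns rebate 11.
careful: the screening nets 20 − 4 = 16; no screening nets 11. careful prefers the screening.
reckless: the screening nets 20 − 17 = 3; no screening nets 11. reckless prefers no screening.
Neither type deviates, so the separating profile is an equilibrium.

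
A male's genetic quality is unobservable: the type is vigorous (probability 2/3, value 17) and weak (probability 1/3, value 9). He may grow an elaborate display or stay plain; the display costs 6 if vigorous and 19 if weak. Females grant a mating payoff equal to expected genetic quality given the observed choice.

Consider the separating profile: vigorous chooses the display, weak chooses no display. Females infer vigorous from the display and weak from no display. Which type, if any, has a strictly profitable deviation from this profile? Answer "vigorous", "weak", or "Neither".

Neither

The display pays 17; no display pays 9.
vigorous: assigned the display, nets 17 − 6 = 11; deviating to no display nets 9.
weak: assigned no display, nets 9; deviating to the display nets 17 − 19 = -2.
Both types strictly prefer their assigned action; no profitable deviation.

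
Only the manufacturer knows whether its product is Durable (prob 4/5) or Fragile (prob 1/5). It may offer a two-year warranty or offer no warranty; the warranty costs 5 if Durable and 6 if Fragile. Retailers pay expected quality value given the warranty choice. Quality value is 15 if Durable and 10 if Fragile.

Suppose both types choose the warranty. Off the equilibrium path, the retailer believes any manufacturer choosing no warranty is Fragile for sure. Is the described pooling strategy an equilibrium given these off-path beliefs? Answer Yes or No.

No

On path, the retailer holds the prior and pays 4/5·15 + 1/5·10 = 14. Off path (no warranty), believing Fragile, it pays 10.
Durable: the warranty nets 14 − 5 = 9; no warranty nets 10. Durable would deviate.
Fragile: the warranty nets 14 − 6 = 8; no warranty nets 10. Fragile would deviate.
A type deviates, so pooling fails.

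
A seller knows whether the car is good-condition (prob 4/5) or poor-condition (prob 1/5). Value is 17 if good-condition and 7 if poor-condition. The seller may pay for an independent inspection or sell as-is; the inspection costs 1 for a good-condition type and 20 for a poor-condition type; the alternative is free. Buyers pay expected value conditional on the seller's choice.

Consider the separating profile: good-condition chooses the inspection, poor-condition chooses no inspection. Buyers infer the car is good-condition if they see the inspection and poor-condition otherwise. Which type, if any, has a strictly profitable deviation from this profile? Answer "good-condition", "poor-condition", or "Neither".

Neither

The inspection pays 17; no inspection pays 7.
good-condition: assigned the inspection, nets 17 − 1 = 16; deviating to no inspection nets 7.
poor-condition: assigned no inspection, nets 7; deviating to the inspection nets 17 − 20 = -3.
Both types strictly prefer their assigned action; no profitable deviation.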